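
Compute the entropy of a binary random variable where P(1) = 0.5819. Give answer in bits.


H = -p*log2(p) - (1-p)*log2(1-p). -0.5819*log2(0.5819) = 0.454555; -0.4181*log2(0.4181) = 0.526003. H = 0.454555 + 0.526003 = 0.9806

0.9806 bits


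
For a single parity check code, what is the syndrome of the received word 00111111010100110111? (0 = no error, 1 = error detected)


Syndrome = XOR of all bits = 0 XOR 0 XOR 1 XOR 1 XOR 1 XOR 1 XOR 1 XOR 1 XOR 0 XOR 1 XOR 0 XOR 1 XOR 0 XOR 0 XOR 1 XOR 1 XOR 0 XOR 1 XOR 1 XOR 1 = 1

1


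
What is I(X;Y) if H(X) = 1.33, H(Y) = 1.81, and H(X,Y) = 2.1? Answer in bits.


I(X;Y) = H(X) + H(Y) - H(X,Y) = 1.33 + 1.81 - 2.1 = 1.04

1.04 bits


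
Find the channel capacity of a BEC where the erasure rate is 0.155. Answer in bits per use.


C = 1 - epsilon = 1 - 0.155 = 0.845

0.845 bits


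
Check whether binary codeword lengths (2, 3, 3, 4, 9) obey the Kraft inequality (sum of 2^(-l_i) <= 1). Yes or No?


Kraft sum = sum(2^(-l_i)) = 0.5645, need <= 1. Result: satisfied (a binary prefix-free code with these lengths exists)

Yes


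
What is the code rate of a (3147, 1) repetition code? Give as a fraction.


Rate = k/n = 1/3147

1/3147


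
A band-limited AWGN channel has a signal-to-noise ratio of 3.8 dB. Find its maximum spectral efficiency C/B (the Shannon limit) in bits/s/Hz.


SNR_linear = 10^(3.8/10) = 2.3988; C/B = log2(1 + SNR_linear) = log2(1 + 2.3988) = 1.765

1.765 bits/s/Hz


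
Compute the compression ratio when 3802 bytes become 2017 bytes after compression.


Ratio = original / compressed = 3802 / 2017 = 1.885

1.885


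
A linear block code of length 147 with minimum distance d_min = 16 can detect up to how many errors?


Detection capability = d_min - 1 = 16 - 1 = 15

15 errors


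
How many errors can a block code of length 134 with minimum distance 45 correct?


Correction capability = floor((d-1)/2) = floor((45-1)/2) = 22

22 errors


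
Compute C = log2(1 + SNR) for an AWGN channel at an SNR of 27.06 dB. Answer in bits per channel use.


SNR_linear = 10^(27.06/10) = 508.1594; C = log2(1 + SNR_linear) = log2(1 + 508.1594) = 8.992

8.992 bits/channel use


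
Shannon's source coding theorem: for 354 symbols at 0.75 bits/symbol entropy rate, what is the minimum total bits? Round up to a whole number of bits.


Minimum bits >= n * H = 354 * 0.75 = 265.5, rounded up to a whole number of bits = 266

266 bits


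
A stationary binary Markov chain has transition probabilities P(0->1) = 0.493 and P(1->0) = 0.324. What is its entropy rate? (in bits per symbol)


Stationary distribution: pi_0 = p10/(p01+p10) = 0.3966, pi_1 = 0.6034. Entropy rate H' = pi_0*H(p01) + pi_1*H(p10) = 0.3966*0.9999 + 0.6034*0.9087 = 0.9448

0.9448 bits/symbol


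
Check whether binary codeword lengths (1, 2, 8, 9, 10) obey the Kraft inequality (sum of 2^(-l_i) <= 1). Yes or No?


Kraft sum = sum(2^(-l_i)) = 0.7568, need <= 1. Result: satisfied (a binary prefix-free code with these lengths exists)

Yes


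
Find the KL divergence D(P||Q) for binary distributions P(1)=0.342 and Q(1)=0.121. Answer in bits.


KL = p*log2(p/q) + (1-p)*log2((1-p)/(1-q)) = 0.342*log2(0.342/0.121) + 0.658*log2(0.658/0.879) = 0.2378

0.2378 bits


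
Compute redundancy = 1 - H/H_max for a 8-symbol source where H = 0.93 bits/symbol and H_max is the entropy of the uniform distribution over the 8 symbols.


H_max = log2(K) = log2(8) = 3.0 bits/symbol. Redundancy = 1 - H/H_max = 1 - 0.93/3.0 = 1 - 0.31 = 0.69

0.69


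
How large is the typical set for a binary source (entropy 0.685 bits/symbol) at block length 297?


log2|A_typical| = nH = 297 * 0.685 = 203.445, so |A_typical| ~ 2^203.445 = 1.750e+61

1.750e+61


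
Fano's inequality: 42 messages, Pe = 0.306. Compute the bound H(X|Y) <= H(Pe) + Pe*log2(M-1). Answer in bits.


H(Pe) = -Pe*log2(Pe) - (1-Pe)*log2(1-Pe) = -0.306*log2(0.306) - 0.694*log2(0.694) = 0.522769 + 0.365733 = 0.8885. Pe*log2(M-1) = 0.306*log2(41) = 1.639411. Bound = H(Pe) + Pe*log2(M-1) = 0.522769 + 0.365733 + 1.639411 = 2.5279

2.5279 bits


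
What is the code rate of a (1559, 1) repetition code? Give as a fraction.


Rate = k/n = 1/1559

1/1559


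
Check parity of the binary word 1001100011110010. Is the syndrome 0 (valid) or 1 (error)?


Syndrome = XOR of all bits = 1 XOR 0 XOR 0 XOR 1 XOR 1 XOR 0 XOR 0 XOR 0 XOR 1 XOR 1 XOR 1 XOR 1 XOR 0 XOR 0 XOR 1 XOR 0 = 0

0


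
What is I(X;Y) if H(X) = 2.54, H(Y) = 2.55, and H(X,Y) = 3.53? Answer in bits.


I(X;Y) = H(X) + H(Y) - H(X,Y) = 2.54 + 2.55 - 3.53 = 1.56

1.56 bits


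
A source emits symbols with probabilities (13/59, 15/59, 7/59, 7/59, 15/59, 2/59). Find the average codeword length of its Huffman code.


Huffman construction (repeatedly merge the two least-probable nodes; each merge adds 1 bit to every symbol beneath it): 2/59 + 7/59 = 9/59; 7/59 + 9/59 = 16/59; 13/59 + 15/59 = 28/59; 15/59 + 16/59 = 31/59; 28/59 + 31/59 = 1. Resulting codeword lengths (in the order the probabilities were given): (2, 2, 4, 3, 2, 4). L_avg = sum(p_i * l_i) = 13/59*2 + 15/59*2 + 7/59*4 + 7/59*3 + 15/59*2 + 2/59*4 = 143/59 = 2.4237

2.4237 bits


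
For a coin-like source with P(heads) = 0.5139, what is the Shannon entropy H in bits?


H = -p*log2(p) - (1-p)*log2(1-p). -0.5139*log2(0.5139) = 0.493570; -0.4861*log2(0.4861) = 0.505872. H = 0.493570 + 0.505872 = 0.9994

0.9994 bits


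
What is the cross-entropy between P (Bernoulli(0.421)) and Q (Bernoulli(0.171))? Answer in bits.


H(P,Q) = -p*log2(q) - (1-p)*log2(1-q). -0.421*log2(0.171) = 1.072679; -0.579*log2(0.829) = 0.156652. H(P,Q) = 1.072679 + 0.156652 = 1.2293

1.2293 bits


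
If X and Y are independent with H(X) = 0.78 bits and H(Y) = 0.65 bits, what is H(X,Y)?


For independent variables, H(X,Y) = H(X) + H(Y) = 0.78 + 0.65 = 1.43

1.43 bits


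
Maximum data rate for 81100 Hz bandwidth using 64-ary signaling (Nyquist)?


Rate = 2 * B * log2(M) = 2 * 81100 * 6.0 = 973200.0

973200.0 bps


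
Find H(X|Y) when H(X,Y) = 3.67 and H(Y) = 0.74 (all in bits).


H(X|Y) = H(X,Y) - H(Y) = 3.67 - 0.74 = 2.93

2.93 bits


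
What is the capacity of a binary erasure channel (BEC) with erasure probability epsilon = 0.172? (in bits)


C = 1 - epsilon = 1 - 0.172 = 0.828

0.828 bits


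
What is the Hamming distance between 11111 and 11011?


Count differing positions: . . ^ . . = 1 differences

1


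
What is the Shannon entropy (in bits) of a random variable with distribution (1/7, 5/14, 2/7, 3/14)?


H = -sum(p_i * log2(p_i)). Terms: -(1/7)*log2(1/7) = 0.401051; -(5/14)*log2(5/14) = 0.530510; -(2/7)*log2(2/7) = 0.516387; -(3/14)*log2(3/14) = 0.476227. H = 0.401051 + 0.530510 + 0.516387 + 0.476227 = 1.9242

1.9242 bits


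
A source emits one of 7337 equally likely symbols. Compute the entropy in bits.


H = log2(n) = log2(7337) = 12.841

12.841 bits


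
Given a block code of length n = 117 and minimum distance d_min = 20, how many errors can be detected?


Detection capability = d_min - 1 = 20 - 1 = 19

19 errors


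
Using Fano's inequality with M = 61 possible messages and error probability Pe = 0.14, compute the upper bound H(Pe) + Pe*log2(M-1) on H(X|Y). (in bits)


H(Pe) = -Pe*log2(Pe) - (1-Pe)*log2(1-Pe) = -0.14*log2(0.14) - 0.86*log2(0.86) = 0.397110 + 0.187129 = 0.5842. Pe*log2(M-1) = 0.14*log2(60) = 0.826965. Bound = H(Pe) + Pe*log2(M-1) = 0.397110 + 0.187129 + 0.826965 = 1.4112

1.4112 bits


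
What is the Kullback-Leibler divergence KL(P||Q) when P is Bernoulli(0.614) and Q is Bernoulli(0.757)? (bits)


KL = p*log2(p/q) + (1-p)*log2((1-p)/(1-q)) = 0.614*log2(0.614/0.757) + 0.386*log2(0.386/0.243) = 0.0722

0.0722 bits


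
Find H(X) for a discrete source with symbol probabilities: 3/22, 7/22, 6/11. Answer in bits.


H = -sum(p_i * log2(p_i)). Terms: -(3/22)*log2(3/22) = 0.391973; -(7/22)*log2(7/22) = 0.525661; -(6/11)*log2(6/11) = 0.476983. H = 0.391973 + 0.525661 + 0.476983 = 1.3946

1.3946 bits


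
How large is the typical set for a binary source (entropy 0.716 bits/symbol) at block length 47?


log2|A_typical| = nH = 47 * 0.716 = 33.652, so |A_typical| ~ 2^33.652 = 1.350e+10

1.350e+10


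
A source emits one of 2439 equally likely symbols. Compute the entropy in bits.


H = log2(n) = log2(2439) = 11.2521

11.2521 bits


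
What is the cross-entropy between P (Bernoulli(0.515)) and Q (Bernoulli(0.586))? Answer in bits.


H(P,Q) = -p*log2(q) - (1-p)*log2(1-q). -0.515*log2(0.586) = 0.397079; -0.485*log2(0.414) = 0.617064. H(P,Q) = 0.397079 + 0.617064 = 1.0141

1.0141 bits


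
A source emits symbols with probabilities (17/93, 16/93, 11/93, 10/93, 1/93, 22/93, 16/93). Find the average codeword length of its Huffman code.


Huffman construction (repeatedly merge the two least-probable nodes; each merge adds 1 bit to every symbol beneath it): 1/93 + 10/93 = 11/93; 11/93 + 11/93 = 22/93; 16/93 + 16/93 = 32/93; 17/93 + 22/93 = 13/31; 22/93 + 32/93 = 18/31; 13/31 + 18/31 = 1. Resulting codeword lengths (in the order the probabilities were given): (2, 3, 3, 4, 4, 2, 3). L_avg = sum(p_i * l_i) = 17/93*2 + 16/93*3 + 11/93*3 + 10/93*4 + 1/93*4 + 22/93*2 + 16/93*3 = 251/93 = 2.6989

2.6989 bits


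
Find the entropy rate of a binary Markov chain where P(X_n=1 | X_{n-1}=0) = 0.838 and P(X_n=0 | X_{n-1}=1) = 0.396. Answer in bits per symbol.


Stationary distribution: pi_0 = p10/(p01+p10) = 0.3209, pi_1 = 0.6791. Entropy rate H' = pi_0*H(p01) + pi_1*H(p10) = 0.3209*0.6391 + 0.6791*0.9686 = 0.8628

0.8628 bits/symbol


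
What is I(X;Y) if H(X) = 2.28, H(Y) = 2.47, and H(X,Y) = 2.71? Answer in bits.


I(X;Y) = H(X) + H(Y) - H(X,Y) = 2.28 + 2.47 - 2.71 = 2.04

2.04 bits


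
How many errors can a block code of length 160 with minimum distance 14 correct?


Correction capability = floor((d-1)/2) = floor((14-1)/2) = 6

6 errors


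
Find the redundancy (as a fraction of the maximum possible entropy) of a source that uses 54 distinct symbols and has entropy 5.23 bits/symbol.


H_max = log2(K) = log2(54) = 5.7549 bits/symbol. Redundancy = 1 - H/H_max = 1 - 5.23/5.7549 = 1 - 0.9088 = 0.0912

0.0912


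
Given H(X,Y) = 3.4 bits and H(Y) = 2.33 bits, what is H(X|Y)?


H(X|Y) = H(X,Y) - H(Y) = 3.4 - 2.33 = 1.07

1.07 bits


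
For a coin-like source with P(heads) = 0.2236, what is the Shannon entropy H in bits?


H = -p*log2(p) - (1-p)*log2(1-p). -0.2236*log2(0.2236) = 0.483201; -0.7764*log2(0.7764) = 0.283485. H = 0.483201 + 0.283485 = 0.7667

0.7667 bits


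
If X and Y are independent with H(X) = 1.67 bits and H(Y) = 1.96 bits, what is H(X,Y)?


For independent variables, H(X,Y) = H(X) + H(Y) = 1.67 + 1.96 = 3.63

3.63 bits


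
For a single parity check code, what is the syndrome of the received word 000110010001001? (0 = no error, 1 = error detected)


Syndrome = XOR of all bits = 0 XOR 0 XOR 0 XOR 1 XOR 1 XOR 0 XOR 0 XOR 1 XOR 0 XOR 0 XOR 0 XOR 1 XOR 0 XOR 0 XOR 1 = 1

1


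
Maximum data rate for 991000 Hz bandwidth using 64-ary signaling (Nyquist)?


Rate = 2 * B * log2(M) = 2 * 991000 * 6.0 = 11892000.0

11892000.0 bps


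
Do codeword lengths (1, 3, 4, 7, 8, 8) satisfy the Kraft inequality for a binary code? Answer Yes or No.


Kraft sum = sum(2^(-l_i)) = 0.7031, need <= 1. Result: satisfied (a binary prefix-free code with these lengths exists)

Yes


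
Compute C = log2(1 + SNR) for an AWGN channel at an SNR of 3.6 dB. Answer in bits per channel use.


SNR_linear = 10^(3.6/10) = 2.2909; C = log2(1 + SNR_linear) = log2(1 + 2.2909) = 1.7185

1.7185 bits/channel use


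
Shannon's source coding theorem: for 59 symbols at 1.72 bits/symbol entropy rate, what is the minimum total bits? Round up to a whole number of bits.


Minimum bits >= n * H = 59 * 1.72 = 101.48, rounded up to a whole number of bits = 102

102 bits


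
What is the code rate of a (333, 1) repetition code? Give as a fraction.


Rate = k/n = 1/333

1/333


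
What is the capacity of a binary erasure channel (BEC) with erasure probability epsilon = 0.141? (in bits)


C = 1 - epsilon = 1 - 0.141 = 0.859

0.859 bits


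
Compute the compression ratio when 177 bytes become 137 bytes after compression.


Ratio = original / compressed = 177 / 137 = 1.292

1.292


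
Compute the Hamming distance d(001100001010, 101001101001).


Count differing positions: ^ . . ^ . ^ ^ . . . ^ ^ = 6 differences

6


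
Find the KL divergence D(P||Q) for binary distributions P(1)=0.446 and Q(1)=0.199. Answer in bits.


KL = p*log2(p/q) + (1-p)*log2((1-p)/(1-q)) = 0.446*log2(0.446/0.199) + 0.554*log2(0.554/0.801) = 0.2246

0.2246 bits


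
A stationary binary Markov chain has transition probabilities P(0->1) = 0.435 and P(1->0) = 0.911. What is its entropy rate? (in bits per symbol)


Stationary distribution: pi_0 = p10/(p01+p10) = 0.6768, pi_1 = 0.3232. Entropy rate H' = pi_0*H(p01) + pi_1*H(p10) = 0.6768*0.9878 + 0.3232*0.4331 = 0.8085

0.8085 bits/symbol


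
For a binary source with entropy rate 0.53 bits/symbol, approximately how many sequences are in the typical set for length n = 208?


log2|A_typical| = nH = 208 * 0.53 = 110.24, so |A_typical| ~ 2^110.24 = 1.533e+33

1.533e+33


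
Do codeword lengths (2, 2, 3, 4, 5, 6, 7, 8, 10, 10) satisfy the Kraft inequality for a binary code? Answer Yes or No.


Kraft sum = sum(2^(-l_i)) = 0.748, need <= 1. Result: satisfied (a binary prefix-free code with these lengths exists)

Yes


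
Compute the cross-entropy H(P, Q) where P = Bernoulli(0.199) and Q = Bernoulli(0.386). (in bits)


H(P,Q) = -p*log2(q) - (1-p)*log2(1-q). -0.199*log2(0.386) = 0.273292; -0.801*log2(0.614) = 0.563655. H(P,Q) = 0.273292 + 0.563655 = 0.8369

0.8369 bits


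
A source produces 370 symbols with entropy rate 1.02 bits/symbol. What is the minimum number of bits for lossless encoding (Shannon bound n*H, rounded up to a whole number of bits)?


Minimum bits >= n * H = 370 * 1.02 = 377.4, rounded up to a whole number of bits = 378

378 bits


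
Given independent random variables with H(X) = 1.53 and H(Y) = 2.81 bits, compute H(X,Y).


For independent variables, H(X,Y) = H(X) + H(Y) = 1.53 + 2.81 = 4.34

4.34 bits


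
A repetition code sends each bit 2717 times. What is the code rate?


Rate = k/n = 1/2717

1/2717


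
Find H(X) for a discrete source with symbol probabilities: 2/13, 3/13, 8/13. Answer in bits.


H = -sum(p_i * log2(p_i)). Terms: -(2/13)*log2(2/13) = 0.415452; -(3/13)*log2(3/13) = 0.488187; -(8/13)*log2(8/13) = 0.431040. H = 0.415452 + 0.488187 + 0.431040 = 1.3347

1.3347 bits


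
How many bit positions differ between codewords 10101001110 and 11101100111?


Count differing positions: . ^ . . . ^ . ^ . . ^ = 4 differences

4


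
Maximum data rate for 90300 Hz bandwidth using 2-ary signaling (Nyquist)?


Rate = 2 * B * log2(M) = 2 * 90300 * 1.0 = 180600.0

180600.0 bps


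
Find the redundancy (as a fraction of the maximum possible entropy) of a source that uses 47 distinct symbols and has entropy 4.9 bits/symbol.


H_max = log2(K) = log2(47) = 5.5546 bits/symbol. Redundancy = 1 - H/H_max = 1 - 4.9/5.5546 = 1 - 0.8822 = 0.1178

0.1178


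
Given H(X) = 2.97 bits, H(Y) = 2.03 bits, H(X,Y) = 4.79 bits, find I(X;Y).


I(X;Y) = H(X) + H(Y) - H(X,Y) = 2.97 + 2.03 - 4.79 = 0.21

0.21 bits


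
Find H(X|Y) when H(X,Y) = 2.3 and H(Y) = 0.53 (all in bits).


H(X|Y) = H(X,Y) - H(Y) = 2.3 - 0.53 = 1.77

1.77 bits


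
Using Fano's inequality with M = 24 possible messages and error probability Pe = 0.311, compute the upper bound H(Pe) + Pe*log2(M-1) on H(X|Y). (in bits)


H(Pe) = -Pe*log2(Pe) - (1-Pe)*log2(1-Pe) = -0.311*log2(0.311) - 0.689*log2(0.689) = 0.524039 + 0.370285 = 0.8943. Pe*log2(M-1) = 0.311*log2(23) = 1.406828. Bound = H(Pe) + Pe*log2(M-1) = 0.524039 + 0.370285 + 1.406828 = 2.3012

2.3012 bits


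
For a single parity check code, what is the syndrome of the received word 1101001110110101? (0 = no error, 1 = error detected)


Syndrome = XOR of all bits = 1 XOR 1 XOR 0 XOR 1 XOR 0 XOR 0 XOR 1 XOR 1 XOR 1 XOR 0 XOR 1 XOR 1 XOR 0 XOR 1 XOR 0 XOR 1 = 0

0


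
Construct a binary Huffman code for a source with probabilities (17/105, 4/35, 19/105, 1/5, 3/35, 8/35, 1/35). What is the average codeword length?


Huffman construction (repeatedly merge the two least-probable nodes; each merge adds 1 bit to every symbol beneath it): 1/35 + 3/35 = 4/35; 4/35 + 4/35 = 8/35; 17/105 + 19/105 = 12/35; 1/5 + 8/35 = 3/7; 8/35 + 12/35 = 4/7; 3/7 + 4/7 = 1. Resulting codeword lengths (in the order the probabilities were given): (3, 3, 3, 2, 4, 2, 4). L_avg = sum(p_i * l_i) = 17/105*3 + 4/35*3 + 19/105*3 + 1/5*2 + 3/35*4 + 8/35*2 + 1/35*4 = 94/35 = 2.6857

2.6857 bits


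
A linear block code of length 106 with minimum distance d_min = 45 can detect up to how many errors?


Detection capability = d_min - 1 = 45 - 1 = 44

44 errors


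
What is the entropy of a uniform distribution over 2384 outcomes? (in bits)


H = log2(n) = log2(2384) = 11.2192

11.2192 bits


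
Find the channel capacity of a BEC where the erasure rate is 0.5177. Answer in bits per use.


C = 1 - epsilon = 1 - 0.5177 = 0.4823

0.4823 bits


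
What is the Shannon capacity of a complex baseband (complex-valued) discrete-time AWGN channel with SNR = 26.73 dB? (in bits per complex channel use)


SNR_linear = 10^(26.73/10) = 470.9773; C = log2(1 + SNR_linear) = log2(1 + 470.9773) = 8.8826

8.8826 bits/channel use


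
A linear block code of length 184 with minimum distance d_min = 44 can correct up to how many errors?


Correction capability = floor((d-1)/2) = floor((44-1)/2) = 21

21 errors


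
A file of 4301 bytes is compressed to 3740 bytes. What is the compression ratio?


Ratio = original / compressed = 4301 / 3740 = 1.15

1.15


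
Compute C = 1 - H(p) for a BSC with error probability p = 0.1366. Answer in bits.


H(p) = -p*log2(p) - (1-p)*log2(1-p) = -0.1366*log2(0.1366) - 0.8634*log2(0.8634) = 0.392311 + 0.182954 = 0.5753. C = 1 - H(p) = 1 - 0.5753 = 0.4247

0.4247 bits


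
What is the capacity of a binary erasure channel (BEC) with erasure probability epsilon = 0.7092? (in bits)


C = 1 - epsilon = 1 - 0.7092 = 0.2908

0.2908 bits


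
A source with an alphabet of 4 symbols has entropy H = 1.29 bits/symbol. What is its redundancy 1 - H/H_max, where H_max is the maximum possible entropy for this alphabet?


H_max = log2(K) = log2(4) = 2.0 bits/symbol. Redundancy = 1 - H/H_max = 1 - 1.29/2.0 = 1 - 0.645 = 0.355

0.355


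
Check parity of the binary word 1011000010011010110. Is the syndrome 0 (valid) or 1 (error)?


Syndrome = XOR of all bits = 1 XOR 0 XOR 1 XOR 1 XOR 0 XOR 0 XOR 0 XOR 0 XOR 1 XOR 0 XOR 0 XOR 1 XOR 1 XOR 0 XOR 1 XOR 0 XOR 1 XOR 1 XOR 0 = 1

1


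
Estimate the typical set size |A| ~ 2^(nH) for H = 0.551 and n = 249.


log2|A_typical| = nH = 249 * 0.551 = 137.199, so |A_typical| ~ 2^137.199 = 2.000e+41

2.000e+41


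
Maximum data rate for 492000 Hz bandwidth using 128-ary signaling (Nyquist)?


Rate = 2 * B * log2(M) = 2 * 492000 * 7.0 = 6888000.0

6888000.0 bps


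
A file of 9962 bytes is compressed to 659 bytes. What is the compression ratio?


Ratio = original / compressed = 9962 / 659 = 15.1168

15.1168


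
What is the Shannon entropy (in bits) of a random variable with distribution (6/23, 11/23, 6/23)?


H = -sum(p_i * log2(p_i)). Terms: -(6/23)*log2(6/23) = 0.505722; -(11/23)*log2(11/23) = 0.508932; -(6/23)*log2(6/23) = 0.505722. H = 0.505722 + 0.508932 + 0.505722 = 1.5204

1.5204 bits


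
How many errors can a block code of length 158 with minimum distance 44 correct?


Correction capability = floor((d-1)/2) = floor((44-1)/2) = 21

21 errors


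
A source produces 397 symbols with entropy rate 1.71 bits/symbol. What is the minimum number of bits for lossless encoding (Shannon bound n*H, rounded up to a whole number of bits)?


Minimum bits >= n * H = 397 * 1.71 = 678.87, rounded up to a whole number of bits = 679

679 bits


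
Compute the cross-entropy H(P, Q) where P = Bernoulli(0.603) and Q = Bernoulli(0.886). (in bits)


H(P,Q) = -p*log2(q) - (1-p)*log2(1-q). -0.603*log2(0.886) = 0.105297; -0.397*log2(0.114) = 1.243759. H(P,Q) = 0.105297 + 1.243759 = 1.3491

1.3491 bits


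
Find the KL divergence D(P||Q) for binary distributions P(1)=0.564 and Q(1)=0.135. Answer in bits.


KL = p*log2(p/q) + (1-p)*log2((1-p)/(1-q)) = 0.564*log2(0.564/0.135) + 0.436*log2(0.436/0.865) = 0.7325

0.7325 bits


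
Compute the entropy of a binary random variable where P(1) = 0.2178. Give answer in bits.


H = -p*log2(p) - (1-p)*log2(1-p). -0.2178*log2(0.2178) = 0.478926; -0.7822*log2(0.7822) = 0.277204. H = 0.478926 + 0.277204 = 0.7561

0.7561 bits


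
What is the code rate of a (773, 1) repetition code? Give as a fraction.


Rate = k/n = 1/773

1/773


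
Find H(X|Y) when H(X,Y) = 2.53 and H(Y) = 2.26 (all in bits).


H(X|Y) = H(X,Y) - H(Y) = 2.53 - 2.26 = 0.27

0.27 bits


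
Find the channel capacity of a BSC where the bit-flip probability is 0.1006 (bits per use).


H(p) = -p*log2(p) - (1-p)*log2(1-p) = -0.1006*log2(0.1006) - 0.8994*log2(0.8994) = 0.333318 + 0.137577 = 0.4709. C = 1 - H(p) = 1 - 0.4709 = 0.5291

0.5291 bits


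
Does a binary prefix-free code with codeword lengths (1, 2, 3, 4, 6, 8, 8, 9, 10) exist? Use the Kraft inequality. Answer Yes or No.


Kraft sum = sum(2^(-l_i)) = 0.9639, need <= 1. Result: satisfied (a binary prefix-free code with these lengths exists)

Yes


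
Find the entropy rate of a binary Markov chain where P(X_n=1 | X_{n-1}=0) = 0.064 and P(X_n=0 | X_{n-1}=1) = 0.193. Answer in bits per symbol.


Stationary distribution: pi_0 = p10/(p01+p10) = 0.751, pi_1 = 0.249. Entropy rate H' = pi_0*H(p01) + pi_1*H(p10) = 0.751*0.3431 + 0.249*0.7077 = 0.4339

0.4339 bits/symbol


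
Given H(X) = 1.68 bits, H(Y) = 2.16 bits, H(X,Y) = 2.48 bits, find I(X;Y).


I(X;Y) = H(X) + H(Y) - H(X,Y) = 1.68 + 2.16 - 2.48 = 1.36

1.36 bits


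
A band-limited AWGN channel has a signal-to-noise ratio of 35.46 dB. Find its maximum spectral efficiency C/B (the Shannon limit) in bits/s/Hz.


SNR_linear = 10^(35.46/10) = 3515.6044; C/B = log2(1 + SNR_linear) = log2(1 + 3515.6044) = 11.78

11.78 bits/s/Hz


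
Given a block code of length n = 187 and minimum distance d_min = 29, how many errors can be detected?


Detection capability = d_min - 1 = 29 - 1 = 28

28 errors


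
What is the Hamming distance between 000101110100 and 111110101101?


Count differing positions: ^ ^ ^ . ^ ^ . ^ ^ . . ^ = 8 differences

8


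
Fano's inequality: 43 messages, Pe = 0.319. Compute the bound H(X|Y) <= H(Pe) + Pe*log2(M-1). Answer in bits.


H(Pe) = -Pe*log2(Pe) - (1-Pe)*log2(1-Pe) = -0.319*log2(0.319) - 0.681*log2(0.681) = 0.525831 + 0.377460 = 0.9033. Pe*log2(M-1) = 0.319*log2(42) = 1.720149. Bound = H(Pe) + Pe*log2(M-1) = 0.525831 + 0.377460 + 1.720149 = 2.6234

2.6234 bits


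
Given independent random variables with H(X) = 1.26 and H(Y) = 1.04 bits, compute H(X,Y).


For independent variables, H(X,Y) = H(X) + H(Y) = 1.26 + 1.04 = 2.3

2.3 bits


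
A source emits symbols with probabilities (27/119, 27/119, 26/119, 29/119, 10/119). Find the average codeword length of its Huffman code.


Huffman construction (repeatedly merge the two least-probable nodes; each merge adds 1 bit to every symbol beneath it): 10/119 + 26/119 = 36/119; 27/119 + 27/119 = 54/119; 29/119 + 36/119 = 65/119; 54/119 + 65/119 = 1. Resulting codeword lengths (in the order the probabilities were given): (2, 2, 3, 2, 3). L_avg = sum(p_i * l_i) = 27/119*2 + 27/119*2 + 26/119*3 + 29/119*2 + 10/119*3 = 274/119 = 2.3025

2.3025 bits


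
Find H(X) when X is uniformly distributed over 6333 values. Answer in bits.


H = log2(n) = log2(6333) = 12.6287

12.6287 bits


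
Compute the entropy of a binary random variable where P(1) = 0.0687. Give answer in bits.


H = -p*log2(p) - (1-p)*log2(1-p). -0.0687*log2(0.0687) = 0.265426; -0.9313*log2(0.9313) = 0.095628. H = 0.265426 + 0.095628 = 0.3611

0.3611 bits


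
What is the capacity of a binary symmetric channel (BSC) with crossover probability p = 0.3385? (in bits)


H(p) = -p*log2(p) - (1-p)*log2(1-p) = -0.3385*log2(0.3385) - 0.6615*log2(0.6615) = 0.528998 + 0.394378 = 0.9234. C = 1 - H(p) = 1 - 0.9234 = 0.0766

0.0766 bits


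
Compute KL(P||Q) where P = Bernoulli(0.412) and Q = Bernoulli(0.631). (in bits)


KL = p*log2(p/q) + (1-p)*log2((1-p)/(1-q)) = 0.412*log2(0.412/0.631) + 0.588*log2(0.588/0.369) = 0.1419

0.1419 bits


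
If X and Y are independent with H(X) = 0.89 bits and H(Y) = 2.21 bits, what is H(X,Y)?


For independent variables, H(X,Y) = H(X) + H(Y) = 0.89 + 2.21 = 3.1

3.1 bits


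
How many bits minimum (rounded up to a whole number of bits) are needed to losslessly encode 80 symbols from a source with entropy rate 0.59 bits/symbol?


Minimum bits >= n * H = 80 * 0.59 = 47.2, rounded up to a whole number of bits = 48

48 bits


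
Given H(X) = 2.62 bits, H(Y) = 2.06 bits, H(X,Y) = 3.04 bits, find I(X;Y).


I(X;Y) = H(X) + H(Y) - H(X,Y) = 2.62 + 2.06 - 3.04 = 1.64

1.64 bits


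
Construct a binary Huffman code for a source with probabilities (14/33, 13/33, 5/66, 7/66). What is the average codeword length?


Huffman construction (repeatedly merge the two least-probable nodes; each merge adds 1 bit to every symbol beneath it): 5/66 + 7/66 = 2/11; 2/11 + 13/33 = 19/33; 14/33 + 19/33 = 1. Resulting codeword lengths (in the order the probabilities were given): (1, 2, 3, 3). L_avg = sum(p_i * l_i) = 14/33*1 + 13/33*2 + 5/66*3 + 7/66*3 = 58/33 = 1.7576

1.7576 bits


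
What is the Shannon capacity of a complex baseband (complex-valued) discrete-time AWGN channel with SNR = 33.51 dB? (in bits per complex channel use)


SNR_linear = 10^(33.51/10) = 2243.8819; C = log2(1 + SNR_linear) = log2(1 + 2243.8819) = 11.1324

11.1324 bits/channel use


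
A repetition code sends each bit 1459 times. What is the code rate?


Rate = k/n = 1/1459

1/1459


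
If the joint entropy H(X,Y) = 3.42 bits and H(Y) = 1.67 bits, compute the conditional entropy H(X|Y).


H(X|Y) = H(X,Y) - H(Y) = 3.42 - 1.67 = 1.75

1.75 bits


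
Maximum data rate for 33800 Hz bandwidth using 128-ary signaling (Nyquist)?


Rate = 2 * B * log2(M) = 2 * 33800 * 7.0 = 473200.0

473200.0 bps


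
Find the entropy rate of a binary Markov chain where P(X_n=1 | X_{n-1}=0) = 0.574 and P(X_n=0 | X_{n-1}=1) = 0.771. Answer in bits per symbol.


Stationary distribution: pi_0 = p10/(p01+p10) = 0.5732, pi_1 = 0.4268. Entropy rate H' = pi_0*H(p01) + pi_1*H(p10) = 0.5732*0.9841 + 0.4268*0.7763 = 0.8954

0.8954 bits/symbol


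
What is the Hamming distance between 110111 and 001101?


Count differing positions: ^ ^ ^ . ^ . = 4 differences

4


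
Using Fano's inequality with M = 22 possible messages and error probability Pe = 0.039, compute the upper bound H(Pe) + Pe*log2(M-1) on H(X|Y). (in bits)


H(Pe) = -Pe*log2(Pe) - (1-Pe)*log2(1-Pe) = -0.039*log2(0.039) - 0.961*log2(0.961) = 0.182535 + 0.055153 = 0.2377. Pe*log2(M-1) = 0.039*log2(21) = 0.171300. Bound = H(Pe) + Pe*log2(M-1) = 0.182535 + 0.055153 + 0.171300 = 0.409

0.409 bits


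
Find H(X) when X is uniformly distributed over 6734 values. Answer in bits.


H = log2(n) = log2(6734) = 12.7172

12.7172 bits


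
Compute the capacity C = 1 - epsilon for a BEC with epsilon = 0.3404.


C = 1 - epsilon = 1 - 0.3404 = 0.6596

0.6596 bits


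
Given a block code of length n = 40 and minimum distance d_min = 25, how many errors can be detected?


Detection capability = d_min - 1 = 25 - 1 = 24

24 errors


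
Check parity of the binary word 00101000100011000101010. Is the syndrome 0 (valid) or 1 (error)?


Syndrome = XOR of all bits = 0 XOR 0 XOR 1 XOR 0 XOR 1 XOR 0 XOR 0 XOR 0 XOR 1 XOR 0 XOR 0 XOR 0 XOR 1 XOR 1 XOR 0 XOR 0 XOR 0 XOR 1 XOR 0 XOR 1 XOR 0 XOR 1 XOR 0 = 0

0


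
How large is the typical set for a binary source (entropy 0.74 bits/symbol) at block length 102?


log2|A_typical| = nH = 102 * 0.74 = 75.48, so |A_typical| ~ 2^75.48 = 5.269e+22

5.269e+22


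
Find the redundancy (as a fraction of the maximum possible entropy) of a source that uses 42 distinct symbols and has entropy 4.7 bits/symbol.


H_max = log2(K) = log2(42) = 5.3923 bits/symbol. Redundancy = 1 - H/H_max = 1 - 4.7/5.3923 = 1 - 0.8716 = 0.1284

0.1284


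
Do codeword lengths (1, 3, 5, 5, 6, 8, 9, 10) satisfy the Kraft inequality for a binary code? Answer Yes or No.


Kraft sum = sum(2^(-l_i)) = 0.71, need <= 1. Result: satisfied (a binary prefix-free code with these lengths exists)

Yes


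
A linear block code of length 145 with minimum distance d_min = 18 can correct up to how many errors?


Correction capability = floor((d-1)/2) = floor((18-1)/2) = 8

8 errors


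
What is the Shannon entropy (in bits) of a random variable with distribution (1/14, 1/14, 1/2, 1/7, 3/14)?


H = -sum(p_i * log2(p_i)). Terms: -(1/14)*log2(1/14) = 0.271954; -(1/14)*log2(1/14) = 0.271954; -(1/2)*log2(1/2) = 0.500000; -(1/7)*log2(1/7) = 0.401051; -(3/14)*log2(3/14) = 0.476227. H = 0.271954 + 0.271954 + 0.500000 + 0.401051 + 0.476227 = 1.9212

1.9212 bits


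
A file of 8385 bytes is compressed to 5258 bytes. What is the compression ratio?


Ratio = original / compressed = 8385 / 5258 = 1.5947

1.5947


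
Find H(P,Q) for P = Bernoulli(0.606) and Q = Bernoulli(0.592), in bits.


H(P,Q) = -p*log2(q) - (1-p)*log2(1-q). -0.606*log2(0.592) = 0.458337; -0.394*log2(0.408) = 0.509583. H(P,Q) = 0.458337 + 0.509583 = 0.9679

0.9679 bits


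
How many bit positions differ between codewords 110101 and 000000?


Count differing positions: ^ ^ . ^ . ^ = 4 differences

4


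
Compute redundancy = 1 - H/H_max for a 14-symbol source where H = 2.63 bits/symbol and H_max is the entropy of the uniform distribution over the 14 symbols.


H_max = log2(K) = log2(14) = 3.8074 bits/symbol. Redundancy = 1 - H/H_max = 1 - 2.63/3.8074 = 1 - 0.6908 = 0.3092

0.3092


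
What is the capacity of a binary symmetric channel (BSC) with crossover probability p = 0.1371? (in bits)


H(p) = -p*log2(p) - (1-p)*log2(1-p) = -0.1371*log2(0.1371) - 0.8629*log2(0.8629) = 0.393025 + 0.183569 = 0.5766. C = 1 - H(p) = 1 - 0.5766 = 0.4234

0.4234 bits


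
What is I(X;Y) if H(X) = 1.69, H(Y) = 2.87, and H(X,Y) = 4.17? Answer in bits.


I(X;Y) = H(X) + H(Y) - H(X,Y) = 1.69 + 2.87 - 4.17 = 0.39

0.39 bits


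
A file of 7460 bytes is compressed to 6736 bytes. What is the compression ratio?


Ratio = original / compressed = 7460 / 6736 = 1.1075

1.1075


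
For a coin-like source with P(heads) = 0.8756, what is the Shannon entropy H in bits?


H = -p*log2(p) - (1-p)*log2(1-p). -0.8756*log2(0.8756) = 0.167814; -0.1244*log2(0.1244) = 0.374064. H = 0.167814 + 0.374064 = 0.5419

0.5419 bits


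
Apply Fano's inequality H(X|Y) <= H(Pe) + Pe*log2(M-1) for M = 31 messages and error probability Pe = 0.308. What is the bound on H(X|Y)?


H(Pe) = -Pe*log2(Pe) - (1-Pe)*log2(1-Pe) = -0.308*log2(0.308) - 0.692*log2(0.692) = 0.523291 + 0.367560 = 0.8909. Pe*log2(M-1) = 0.308*log2(30) = 1.511322. Bound = H(Pe) + Pe*log2(M-1) = 0.523291 + 0.367560 + 1.511322 = 2.4022

2.4022 bits


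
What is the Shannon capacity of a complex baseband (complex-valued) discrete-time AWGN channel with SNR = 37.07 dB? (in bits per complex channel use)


SNR_linear = 10^(37.07/10) = 5093.3087; C = log2(1 + SNR_linear) = log2(1 + 5093.3087) = 12.3147

12.3147 bits/channel use


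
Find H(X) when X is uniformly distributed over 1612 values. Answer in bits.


H = log2(n) = log2(1612) = 10.6546

10.6546 bits


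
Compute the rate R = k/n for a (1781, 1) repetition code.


Rate = k/n = 1/1781

1/1781


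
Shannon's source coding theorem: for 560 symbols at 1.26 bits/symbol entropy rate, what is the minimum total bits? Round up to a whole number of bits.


Minimum bits >= n * H = 560 * 1.26 = 705.6, rounded up to a whole number of bits = 706

706 bits


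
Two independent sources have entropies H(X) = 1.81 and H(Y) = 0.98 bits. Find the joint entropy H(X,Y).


For independent variables, H(X,Y) = H(X) + H(Y) = 1.81 + 0.98 = 2.79

2.79 bits


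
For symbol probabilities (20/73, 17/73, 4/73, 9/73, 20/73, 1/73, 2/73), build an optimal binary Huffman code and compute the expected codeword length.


Huffman construction (repeatedly merge the two least-probable nodes; each merge adds 1 bit to every symbol beneath it): 1/73 + 2/73 = 3/73; 3/73 + 4/73 = 7/73; 7/73 + 9/73 = 16/73; 16/73 + 17/73 = 33/73; 20/73 + 20/73 = 40/73; 33/73 + 40/73 = 1. Resulting codeword lengths (in the order the probabilities were given): (2, 2, 4, 3, 2, 5, 5). L_avg = sum(p_i * l_i) = 20/73*2 + 17/73*2 + 4/73*4 + 9/73*3 + 20/73*2 + 1/73*5 + 2/73*5 = 172/73 = 2.3562

2.3562 bits


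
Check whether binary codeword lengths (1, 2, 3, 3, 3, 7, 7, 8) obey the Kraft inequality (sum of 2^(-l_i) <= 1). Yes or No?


Kraft sum = sum(2^(-l_i)) = 1.1445, need <= 1. Result: violated (a binary prefix-free code with these lengths cannot exist)

No


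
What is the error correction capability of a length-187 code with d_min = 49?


Correction capability = floor((d-1)/2) = floor((49-1)/2) = 24

24 errors


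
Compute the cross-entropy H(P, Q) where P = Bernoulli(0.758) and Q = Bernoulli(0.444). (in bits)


H(P,Q) = -p*log2(q) - (1-p)*log2(1-q). -0.758*log2(0.444) = 0.887897; -0.242*log2(0.556) = 0.204936. H(P,Q) = 0.887897 + 0.204936 = 1.0928

1.0928 bits


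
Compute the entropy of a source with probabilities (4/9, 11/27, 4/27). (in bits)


H = -sum(p_i * log2(p_i)). Terms: -(4/9)*log2(4/9) = 0.519967; -(11/27)*log2(11/27) = 0.527778; -(4/27)*log2(4/27) = 0.408131. H = 0.519967 + 0.527778 + 0.408131 = 1.4559

1.4559 bits


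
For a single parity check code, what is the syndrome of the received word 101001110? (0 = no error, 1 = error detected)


Syndrome = XOR of all bits = 1 XOR 0 XOR 1 XOR 0 XOR 0 XOR 1 XOR 1 XOR 1 XOR 0 = 1

1


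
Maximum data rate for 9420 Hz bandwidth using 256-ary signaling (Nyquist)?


Rate = 2 * B * log2(M) = 2 * 9420 * 8.0 = 150720.0

150720.0 bps


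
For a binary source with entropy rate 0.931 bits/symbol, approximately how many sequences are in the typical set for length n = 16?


log2|A_typical| = nH = 16 * 0.931 = 14.896, so |A_typical| ~ 2^14.896 = 3.049e+04

3.049e+04


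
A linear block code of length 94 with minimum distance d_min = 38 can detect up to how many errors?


Detection capability = d_min - 1 = 38 - 1 = 37

37 errors


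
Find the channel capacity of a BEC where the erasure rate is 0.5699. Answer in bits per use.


C = 1 - epsilon = 1 - 0.5699 = 0.4301

0.4301 bits


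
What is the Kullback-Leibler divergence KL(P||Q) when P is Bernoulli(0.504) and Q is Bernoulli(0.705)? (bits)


KL = p*log2(p/q) + (1-p)*log2((1-p)/(1-q)) = 0.504*log2(0.504/0.705) + 0.496*log2(0.496/0.295) = 0.1278

0.1278 bits


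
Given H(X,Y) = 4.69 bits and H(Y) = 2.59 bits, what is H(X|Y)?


H(X|Y) = H(X,Y) - H(Y) = 4.69 - 2.59 = 2.1

2.1 bits


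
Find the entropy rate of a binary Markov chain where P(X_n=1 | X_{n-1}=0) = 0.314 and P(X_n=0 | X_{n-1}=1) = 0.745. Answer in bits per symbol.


Stationary distribution: pi_0 = p10/(p01+p10) = 0.7035, pi_1 = 0.2965. Entropy rate H' = pi_0*H(p01) + pi_1*H(p10) = 0.7035*0.8977 + 0.2965*0.8191 = 0.8744

0.8744 bits/symbol


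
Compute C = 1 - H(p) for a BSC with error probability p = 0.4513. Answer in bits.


H(p) = -p*log2(p) - (1-p)*log2(1-p) = -0.4513*log2(0.4513) - 0.5487*log2(0.5487) = 0.518021 + 0.475125 = 0.9931. C = 1 - H(p) = 1 - 0.9931 = 0.0069

0.0069 bits


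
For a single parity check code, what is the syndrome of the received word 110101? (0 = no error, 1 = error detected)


Syndrome = XOR of all bits = 1 XOR 1 XOR 0 XOR 1 XOR 0 XOR 1 = 0

0


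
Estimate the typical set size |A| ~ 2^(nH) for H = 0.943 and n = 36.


log2|A_typical| = nH = 36 * 0.943 = 33.948, so |A_typical| ~ 2^33.948 = 1.657e+10

1.657e+10


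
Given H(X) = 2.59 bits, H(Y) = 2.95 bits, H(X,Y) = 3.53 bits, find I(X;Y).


I(X;Y) = H(X) + H(Y) - H(X,Y) = 2.59 + 2.95 - 3.53 = 2.01

2.01 bits


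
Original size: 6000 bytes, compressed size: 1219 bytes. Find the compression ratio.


Ratio = original / compressed = 6000 / 1219 = 4.9221

4.9221


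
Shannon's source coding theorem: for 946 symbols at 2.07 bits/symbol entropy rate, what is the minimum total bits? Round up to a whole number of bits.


Minimum bits >= n * H = 946 * 2.07 = 1958.22, rounded up to a whole number of bits = 1959

1959 bits


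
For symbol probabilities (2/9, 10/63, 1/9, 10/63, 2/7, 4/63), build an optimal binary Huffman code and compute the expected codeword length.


Huffman construction (repeatedly merge the two least-probable nodes; each merge adds 1 bit to every symbol beneath it): 4/63 + 1/9 = 11/63; 10/63 + 10/63 = 20/63; 11/63 + 2/9 = 25/63; 2/7 + 20/63 = 38/63; 25/63 + 38/63 = 1. Resulting codeword lengths (in the order the probabilities were given): (2, 3, 3, 3, 2, 3). L_avg = sum(p_i * l_i) = 2/9*2 + 10/63*3 + 1/9*3 + 10/63*3 + 2/7*2 + 4/63*3 = 157/63 = 2.4921

2.4921 bits


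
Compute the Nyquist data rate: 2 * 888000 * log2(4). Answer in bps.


Rate = 2 * B * log2(M) = 2 * 888000 * 2.0 = 3552000.0

3552000.0 bps


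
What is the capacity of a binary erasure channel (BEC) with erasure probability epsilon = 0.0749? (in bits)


C = 1 - epsilon = 1 - 0.0749 = 0.9251

0.9251 bits


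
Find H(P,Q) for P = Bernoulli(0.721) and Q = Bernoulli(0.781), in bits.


H(P,Q) = -p*log2(q) - (1-p)*log2(1-q). -0.721*log2(0.781) = 0.257113; -0.279*log2(0.219) = 0.611288. H(P,Q) = 0.257113 + 0.611288 = 0.8684

0.8684 bits


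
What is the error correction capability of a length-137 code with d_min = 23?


Correction capability = floor((d-1)/2) = floor((23-1)/2) = 11

11 errors


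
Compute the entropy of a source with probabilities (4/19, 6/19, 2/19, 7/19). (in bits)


H = -sum(p_i * log2(p_i)). Terms: -(4/19)*log2(4/19) = 0.473248; -(6/19)*log2(6/19) = 0.525147; -(2/19)*log2(2/19) = 0.341887; -(7/19)*log2(7/19) = 0.530737. H = 0.473248 + 0.525147 + 0.341887 + 0.530737 = 1.871

1.871 bits


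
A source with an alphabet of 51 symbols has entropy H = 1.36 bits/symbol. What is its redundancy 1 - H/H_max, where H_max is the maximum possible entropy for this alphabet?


H_max = log2(K) = log2(51) = 5.6724 bits/symbol. Redundancy = 1 - H/H_max = 1 - 1.36/5.6724 = 1 - 0.2398 = 0.7602

0.7602


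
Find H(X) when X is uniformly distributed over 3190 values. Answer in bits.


H = log2(n) = log2(3190) = 11.6393

11.6393 bits


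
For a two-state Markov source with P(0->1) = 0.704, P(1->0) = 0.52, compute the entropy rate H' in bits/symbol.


Stationary distribution: pi_0 = p10/(p01+p10) = 0.4248, pi_1 = 0.5752. Entropy rate H' = pi_0*H(p01) + pi_1*H(p10) = 0.4248*0.8763 + 0.5752*0.9988 = 0.9468

0.9468 bits/symbol


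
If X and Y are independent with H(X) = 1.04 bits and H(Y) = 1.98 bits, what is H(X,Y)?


For independent variables, H(X,Y) = H(X) + H(Y) = 1.04 + 1.98 = 3.02

3.02 bits


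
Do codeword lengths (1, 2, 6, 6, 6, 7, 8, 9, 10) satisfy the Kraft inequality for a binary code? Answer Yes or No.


Kraft sum = sum(2^(-l_i)) = 0.8115, need <= 1. Result: satisfied (a binary prefix-free code with these lengths exists)

Yes


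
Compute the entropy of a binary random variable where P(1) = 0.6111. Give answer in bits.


H = -p*log2(p) - (1-p)*log2(1-p). -0.6111*log2(0.6111) = 0.434199; -0.3889*log2(0.3889) = 0.529887. H = 0.434199 + 0.529887 = 0.9641

0.9641 bits
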